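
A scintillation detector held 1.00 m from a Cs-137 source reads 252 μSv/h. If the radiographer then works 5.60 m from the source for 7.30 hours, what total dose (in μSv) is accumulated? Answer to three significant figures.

Intensity scales as (d₁/d₂)², so rate at 5.60 m:
(1.00/5.60)² = 0.03189, so 252 × 0.03189 = 8.036 μSv/h.
Dose = rate × time = 8.036 μSv/h × 7.300 h = 58.66 μSv.

58.7 μSv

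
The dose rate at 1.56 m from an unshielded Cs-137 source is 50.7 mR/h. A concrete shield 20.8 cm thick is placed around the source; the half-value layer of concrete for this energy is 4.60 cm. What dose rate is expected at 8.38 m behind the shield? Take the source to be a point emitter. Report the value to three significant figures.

Distance alone: (1.56/8.38)² = 0.03465, so 50.7 × 0.03465 = 1.757 mR/h.
Shield: 20.8/4.60 = 4.522 half-value layers → attenuation 2^(−4.522) = 0.04353.
Combined: 1.757 × 0.04353 = 0.07648 mR/h.

0.0765 mR/h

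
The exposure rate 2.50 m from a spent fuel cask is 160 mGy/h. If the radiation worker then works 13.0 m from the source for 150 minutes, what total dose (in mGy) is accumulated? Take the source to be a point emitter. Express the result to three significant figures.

Intensity scales as (d₁/d₂)², so rate at 13.0 m:
160 × (2.50/13.0)² = 160 × 0.03698 = 5.917 mGy/h.
Dose = rate × time = 5.917 mGy/h × 2.500 h = 14.79 mGy.

14.8 mGy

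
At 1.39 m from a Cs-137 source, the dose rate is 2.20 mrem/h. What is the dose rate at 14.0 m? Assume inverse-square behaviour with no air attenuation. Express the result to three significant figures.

Applying the 1/r² law, the rate at 14.0 m is
2.20 × (1.39/14.0)² = 2.20 × 0.009858 = 0.02169 mrem/h.

0.0217 mrem/h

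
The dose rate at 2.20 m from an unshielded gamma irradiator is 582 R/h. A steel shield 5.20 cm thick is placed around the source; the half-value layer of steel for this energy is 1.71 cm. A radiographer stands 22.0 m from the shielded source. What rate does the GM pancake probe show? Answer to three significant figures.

0.707 R/h

Distance alone: 582 × (2.20/22.0)² = 582 × 0.01000 = 5.820 R/h.
Shield: 5.20/1.71 = 3.041 half-value layers → attenuation 2^(−3.041) = 0.1215.
Combined: 5.820 × 0.1215 = 0.7071 R/h.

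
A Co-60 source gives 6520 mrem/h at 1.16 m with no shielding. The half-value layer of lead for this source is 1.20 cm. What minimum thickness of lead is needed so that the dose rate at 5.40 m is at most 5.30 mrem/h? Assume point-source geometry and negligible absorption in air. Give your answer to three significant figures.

At 5.40 m, distance alone gives 6520 × (1.16/5.40)² = 6520 × 0.04615 = 300.9 mrem/h.
Further attenuation needed: 300.9/5.30 = 56.77.
n = log₂(56.77) = 5.827 half-value layers.
Thickness = 5.827 × 1.20 cm = 6.992 cm.

6.99 cm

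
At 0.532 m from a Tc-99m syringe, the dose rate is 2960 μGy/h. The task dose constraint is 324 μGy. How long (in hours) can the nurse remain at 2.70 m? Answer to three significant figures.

2.82 h

By the inverse-square law, rate at 2.70 m:
2960 × (0.532/2.70)² = 2960 × 0.03882 = 114.9 μGy/h.
Stay time = 324 μGy ÷ 114.9 μGy/h = 2.820 h.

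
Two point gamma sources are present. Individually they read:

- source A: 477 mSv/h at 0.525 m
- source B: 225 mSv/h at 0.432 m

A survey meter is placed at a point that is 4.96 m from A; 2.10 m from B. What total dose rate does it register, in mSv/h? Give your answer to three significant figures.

By superposition, sum each source's inverse-square contribution:
A: 477 × (0.525/4.96)² = 5.344 mSv/h
B: 225 × (0.432/2.10)² = 9.522 mSv/h
Total = 5.344 + 9.522 = 14.87 mSv/h.

14.9 mSv/h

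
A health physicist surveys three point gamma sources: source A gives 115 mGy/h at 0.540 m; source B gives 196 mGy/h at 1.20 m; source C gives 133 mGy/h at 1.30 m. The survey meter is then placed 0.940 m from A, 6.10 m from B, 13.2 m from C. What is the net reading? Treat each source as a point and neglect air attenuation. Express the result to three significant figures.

46.8 mGy/h

Each source contributes Iᵢ·(dᵢ/rᵢ)²; contributions add.
A: 115 × (0.540/0.940)² = 37.95 mGy/h
B: 196 × (1.20/6.10)² = 7.585 mGy/h
C: 133 × (1.30/13.2)² = 1.290 mGy/h
Total = 37.95 + 7.585 + 1.290 = 46.83 mGy/h.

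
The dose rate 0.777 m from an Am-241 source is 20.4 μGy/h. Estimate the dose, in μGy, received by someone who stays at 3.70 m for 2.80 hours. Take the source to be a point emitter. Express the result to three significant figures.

2.52 μGy

Applying the 1/r² law, rate at 3.70 m:
(0.777/3.70)² = 0.04410, so 20.4 × 0.04410 = 0.8996 μGy/h.
Dose = rate × time = 0.8996 μGy/h × 2.800 h = 2.519 μGy.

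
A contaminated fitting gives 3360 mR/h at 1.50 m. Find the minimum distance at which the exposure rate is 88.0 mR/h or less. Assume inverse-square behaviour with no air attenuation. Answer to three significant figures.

9.27 m

Applying the 1/r² law, d₂ = d₁·√(I₁/I₂).
I₁/I₂ = 3360/88.0 = 38.18, so d₂ = 1.50 × √38.18 = 9.268 m.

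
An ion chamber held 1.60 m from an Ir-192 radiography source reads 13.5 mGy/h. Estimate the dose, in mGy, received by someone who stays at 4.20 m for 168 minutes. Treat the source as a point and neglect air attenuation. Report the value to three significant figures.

By the inverse-square law, rate at 4.20 m:
13.5 × (1.60/4.20)² = 13.5 × 0.1451 = 1.959 mGy/h.
Dose = rate × time = 1.959 mGy/h × 2.800 h = 5.485 mGy.

5.49 mGy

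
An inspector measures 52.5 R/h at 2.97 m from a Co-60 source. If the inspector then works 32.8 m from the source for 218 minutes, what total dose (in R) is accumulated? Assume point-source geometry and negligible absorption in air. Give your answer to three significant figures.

1.56 R

Applying the 1/r² law, rate at 32.8 m:
(2.97/32.8)² = 0.008199, so 52.5 × 0.008199 = 0.4304 R/h.
Dose = rate × time = 0.4304 R/h × 3.633 h = 1.564 R.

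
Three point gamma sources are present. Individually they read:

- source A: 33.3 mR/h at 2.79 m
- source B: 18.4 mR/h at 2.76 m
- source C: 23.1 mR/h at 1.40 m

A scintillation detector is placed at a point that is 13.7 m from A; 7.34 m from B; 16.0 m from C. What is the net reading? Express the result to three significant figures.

By superposition, sum each source's inverse-square contribution:
A: 33.3 × (2.79/13.7)² = 1.381 mR/h
B: 18.4 × (2.76/7.34)² = 2.602 mR/h
C: 23.1 × (1.40/16.0)² = 0.1769 mR/h
Total = 1.381 + 2.602 + 0.1769 = 4.160 mR/h.

4.16 mR/h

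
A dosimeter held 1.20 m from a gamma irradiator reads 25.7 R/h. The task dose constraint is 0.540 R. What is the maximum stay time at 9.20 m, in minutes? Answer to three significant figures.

Applying the 1/r² law, rate at 9.20 m:
(1.20/9.20)² = 0.01701, so 25.7 × 0.01701 = 0.4372 R/h.
Stay time = 0.540 R ÷ 0.4372 R/h = 1.235 h = 74.10 min.

74.1 min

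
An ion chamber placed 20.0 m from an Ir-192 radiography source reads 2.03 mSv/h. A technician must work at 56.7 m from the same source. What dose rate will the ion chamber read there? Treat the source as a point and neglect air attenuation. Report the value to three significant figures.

By the inverse-square law, scaling from 20.0 m to 56.7 m:
(20.0/56.7)² = 0.1244, so 2.03 × 0.1244 = 0.2525 mSv/h.

0.253 mSv/h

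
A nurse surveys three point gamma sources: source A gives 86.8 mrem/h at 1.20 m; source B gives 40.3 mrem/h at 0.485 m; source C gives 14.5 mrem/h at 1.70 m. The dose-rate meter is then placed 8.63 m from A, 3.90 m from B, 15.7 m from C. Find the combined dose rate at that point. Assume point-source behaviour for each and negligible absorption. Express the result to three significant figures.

Each source contributes Iᵢ·(dᵢ/rᵢ)²; contributions add.
A: 86.8 × (1.20/8.63)² = 1.678 mrem/h
B: 40.3 × (0.485/3.90)² = 0.6232 mrem/h
C: 14.5 × (1.70/15.7)² = 0.1700 mrem/h
Total = 1.678 + 0.6232 + 0.1700 = 2.471 mrem/h.

2.47 mrem/h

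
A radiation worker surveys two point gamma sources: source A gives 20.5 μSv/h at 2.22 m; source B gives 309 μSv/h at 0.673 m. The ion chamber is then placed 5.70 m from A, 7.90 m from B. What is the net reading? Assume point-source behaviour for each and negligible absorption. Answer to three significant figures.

By superposition, sum each source's inverse-square contribution:
A: 20.5 × (2.22/5.70)² = 3.110 μSv/h
B: 309 × (0.673/7.90)² = 2.243 μSv/h
Total = 3.110 + 2.243 = 5.353 μSv/h.

5.35 μSv/h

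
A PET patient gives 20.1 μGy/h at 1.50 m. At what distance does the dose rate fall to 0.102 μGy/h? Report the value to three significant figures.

21.1 m

By the inverse-square law, d₂ = d₁·√(I₁/I₂).
I₁/I₂ = 20.1/0.102 = 197.1, so d₂ = 1.50 × √197.1 = 21.06 m.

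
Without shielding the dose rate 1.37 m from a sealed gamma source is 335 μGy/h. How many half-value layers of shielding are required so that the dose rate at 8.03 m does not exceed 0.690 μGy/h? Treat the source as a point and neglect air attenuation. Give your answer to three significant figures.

3.82 half-value layers

At 8.03 m, distance alone gives 335 × (1.37/8.03)² = 335 × 0.02911 = 9.752 μGy/h.
Further attenuation needed: 9.752/0.690 = 14.13.
n = log₂(14.13) = 3.821 half-value layers.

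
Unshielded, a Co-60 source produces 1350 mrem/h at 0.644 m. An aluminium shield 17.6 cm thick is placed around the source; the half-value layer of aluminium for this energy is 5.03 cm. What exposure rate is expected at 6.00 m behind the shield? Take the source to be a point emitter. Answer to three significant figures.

Distance alone: 1350 × (0.644/6.00)² = 1350 × 0.01152 = 15.55 mrem/h.
Shield: 17.6/5.03 = 3.499 half-value layers → attenuation 2^(−3.499) = 0.08845.
Combined: 15.55 × 0.08845 = 1.375 mrem/h.

1.38 mrem/h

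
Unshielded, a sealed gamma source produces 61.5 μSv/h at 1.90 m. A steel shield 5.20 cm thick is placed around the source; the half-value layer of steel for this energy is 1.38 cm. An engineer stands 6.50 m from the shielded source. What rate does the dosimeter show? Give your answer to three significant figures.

Distance alone: (1.90/6.50)² = 0.08544, so 61.5 × 0.08544 = 5.255 μSv/h.
Shield: 5.20/1.38 = 3.768 half-value layers → attenuation 2^(−3.768) = 0.07340.
Combined: 5.255 × 0.07340 = 0.3857 μSv/h.

0.386 μSv/h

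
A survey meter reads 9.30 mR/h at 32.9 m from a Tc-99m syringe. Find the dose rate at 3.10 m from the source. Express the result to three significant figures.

1050 mR/h

By the inverse-square law, the rate at 3.10 m is
(32.9/3.10)² = 112.6, so 9.30 × 112.6 = 1047 mR/h.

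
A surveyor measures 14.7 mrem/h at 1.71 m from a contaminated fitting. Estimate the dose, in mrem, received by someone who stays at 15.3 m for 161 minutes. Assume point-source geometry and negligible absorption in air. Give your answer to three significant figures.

Using I₁d₁² = I₂d₂², rate at 15.3 m:
14.7 × (1.71/15.3)² = 14.7 × 0.01249 = 0.1836 mrem/h.
Dose = rate × time = 0.1836 mrem/h × 2.683 h = 0.4926 mrem.

0.493 mrem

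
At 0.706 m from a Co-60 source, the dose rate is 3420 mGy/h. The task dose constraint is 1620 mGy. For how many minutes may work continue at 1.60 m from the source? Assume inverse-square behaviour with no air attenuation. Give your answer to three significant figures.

146 min

Applying the 1/r² law, rate at 1.60 m:
3420 × (0.706/1.60)² = 3420 × 0.1947 = 665.9 mGy/h.
Stay time = 1620 mGy ÷ 665.9 mGy/h = 2.433 h = 146.0 min.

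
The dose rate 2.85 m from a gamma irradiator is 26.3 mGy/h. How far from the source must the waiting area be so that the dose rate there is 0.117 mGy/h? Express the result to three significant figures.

42.7 m

By the inverse-square law, d₂ = d₁·√(I₁/I₂).
I₁/I₂ = 26.3/0.117 = 224.8, so d₂ = 2.85 × √224.8 = 42.73 m.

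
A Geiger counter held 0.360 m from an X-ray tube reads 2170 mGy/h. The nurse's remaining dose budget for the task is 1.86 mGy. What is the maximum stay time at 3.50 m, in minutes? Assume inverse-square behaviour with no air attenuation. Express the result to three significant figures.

By the inverse-square law, rate at 3.50 m:
2170 × (0.360/3.50)² = 2170 × 0.01058 = 22.96 mGy/h.
Stay time = 1.86 mGy ÷ 22.96 mGy/h = 0.08101 h = 4.861 min.

4.86 min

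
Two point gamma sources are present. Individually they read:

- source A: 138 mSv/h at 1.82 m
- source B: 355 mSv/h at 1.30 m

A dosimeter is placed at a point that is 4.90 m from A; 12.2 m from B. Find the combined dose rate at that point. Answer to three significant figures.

23.1 mSv/h

By superposition, sum each source's inverse-square contribution:
A: 138 × (1.82/4.90)² = 19.04 mSv/h
B: 355 × (1.30/12.2)² = 4.031 mSv/h
Total = 19.04 + 4.031 = 23.07 mSv/h.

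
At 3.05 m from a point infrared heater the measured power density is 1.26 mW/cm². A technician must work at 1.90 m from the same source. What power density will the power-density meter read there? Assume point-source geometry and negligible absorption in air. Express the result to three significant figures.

3.25 mW/cm²

Since intensity falls as 1/r², scaling from 3.05 m to 1.90 m:
(3.05/1.90)² = 2.577, so 1.26 × 2.577 = 3.247 mW/cm².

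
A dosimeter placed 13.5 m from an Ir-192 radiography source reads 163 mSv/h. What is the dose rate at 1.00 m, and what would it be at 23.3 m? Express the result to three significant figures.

Intensity scales as (d₁/d₂)², so
At 1.00 m: (13.5/1.00)² = 182.2, so 163 × 182.2 = 29700 mSv/h
At 23.3 m: (1.00/23.3)² = 0.001842, so 29700 × 0.001842 = 54.71 mSv/h.

29700 mSv/h; 54.7 mSv/h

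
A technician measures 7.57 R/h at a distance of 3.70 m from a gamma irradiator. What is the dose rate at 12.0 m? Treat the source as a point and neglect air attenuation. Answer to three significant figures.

Applying the 1/r² law, the rate at 12.0 m is
(3.70/12.0)² = 0.09507, so 7.57 × 0.09507 = 0.7197 R/h.

0.720 R/h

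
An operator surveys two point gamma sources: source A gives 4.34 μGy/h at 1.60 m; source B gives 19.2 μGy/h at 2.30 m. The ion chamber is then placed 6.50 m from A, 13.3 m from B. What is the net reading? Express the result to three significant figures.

0.837 μGy/h

Each source contributes Iᵢ·(dᵢ/rᵢ)²; contributions add.
A: 4.34 × (1.60/6.50)² = 0.2630 μGy/h
B: 19.2 × (2.30/13.3)² = 0.5742 μGy/h
Total = 0.2630 + 0.5742 = 0.8372 μGy/h.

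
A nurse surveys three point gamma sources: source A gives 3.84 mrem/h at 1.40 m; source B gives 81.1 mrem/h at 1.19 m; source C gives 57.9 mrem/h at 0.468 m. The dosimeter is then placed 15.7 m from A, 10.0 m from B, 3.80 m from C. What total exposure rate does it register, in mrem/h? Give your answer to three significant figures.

By superposition, sum each source's inverse-square contribution:
A: 3.84 × (1.40/15.7)² = 0.03053 mrem/h
B: 81.1 × (1.19/10.0)² = 1.148 mrem/h
C: 57.9 × (0.468/3.80)² = 0.8782 mrem/h
Total = 0.03053 + 1.148 + 0.8782 = 2.057 mrem/h.

2.06 mrem/h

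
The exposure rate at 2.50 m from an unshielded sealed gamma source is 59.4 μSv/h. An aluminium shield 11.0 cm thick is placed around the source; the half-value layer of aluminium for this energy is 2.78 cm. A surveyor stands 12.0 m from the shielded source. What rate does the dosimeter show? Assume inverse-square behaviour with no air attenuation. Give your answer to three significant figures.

Distance alone: (2.50/12.0)² = 0.04340, so 59.4 × 0.04340 = 2.578 μSv/h.
Shield: 11.0/2.78 = 3.957 half-value layers → attenuation 2^(−3.957) = 0.06439.
Combined: 2.578 × 0.06439 = 0.1660 μSv/h.

0.166 μSv/h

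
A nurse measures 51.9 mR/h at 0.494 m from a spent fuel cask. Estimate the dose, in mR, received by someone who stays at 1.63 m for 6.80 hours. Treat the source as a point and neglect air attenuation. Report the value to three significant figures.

32.4 mR

Applying the 1/r² law, rate at 1.63 m:
(0.494/1.63)² = 0.09185, so 51.9 × 0.09185 = 4.767 mR/h.
Dose = rate × time = 4.767 mR/h × 6.800 h = 32.42 mR.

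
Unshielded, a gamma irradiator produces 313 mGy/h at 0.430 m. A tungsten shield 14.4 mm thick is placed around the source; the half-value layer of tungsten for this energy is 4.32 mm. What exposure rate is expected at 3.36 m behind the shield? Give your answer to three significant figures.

0.509 mGy/h

Distance alone: 313 × (0.430/3.36)² = 313 × 0.01638 = 5.127 mGy/h.
Shield: 14.4/4.32 = 3.333 half-value layers → attenuation 2^(−3.333) = 0.09924.
Combined: 5.127 × 0.09924 = 0.5088 mGy/h.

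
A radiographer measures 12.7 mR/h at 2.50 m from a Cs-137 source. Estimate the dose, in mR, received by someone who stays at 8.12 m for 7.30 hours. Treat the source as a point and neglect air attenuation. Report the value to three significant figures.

Applying the 1/r² law, rate at 8.12 m:
12.7 × (2.50/8.12)² = 12.7 × 0.09479 = 1.204 mR/h.
Dose = rate × time = 1.204 mR/h × 7.300 h = 8.789 mR.

8.79 mR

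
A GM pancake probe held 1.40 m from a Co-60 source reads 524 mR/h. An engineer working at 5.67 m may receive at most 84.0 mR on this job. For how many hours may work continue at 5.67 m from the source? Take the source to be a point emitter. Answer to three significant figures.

Applying the 1/r² law, rate at 5.67 m:
(1.40/5.67)² = 0.06097, so 524 × 0.06097 = 31.95 mR/h.
Stay time = 84.0 mR ÷ 31.95 mR/h = 2.629 h.

2.63 h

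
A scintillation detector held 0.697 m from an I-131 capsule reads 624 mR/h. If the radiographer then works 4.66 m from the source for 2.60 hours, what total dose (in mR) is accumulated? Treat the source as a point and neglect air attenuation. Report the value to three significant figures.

Using I₁d₁² = I₂d₂², rate at 4.66 m:
(0.697/4.66)² = 0.02237, so 624 × 0.02237 = 13.96 mR/h.
Dose = rate × time = 13.96 mR/h × 2.600 h = 36.30 mR.

36.3 mR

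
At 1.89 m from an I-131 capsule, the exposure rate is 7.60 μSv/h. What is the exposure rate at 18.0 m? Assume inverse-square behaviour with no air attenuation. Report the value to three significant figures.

0.0838 μSv/h

Intensity scales as (d₁/d₂)², so the rate at 18.0 m is
7.60 × (1.89/18.0)² = 7.60 × 0.01102 = 0.08375 μSv/h.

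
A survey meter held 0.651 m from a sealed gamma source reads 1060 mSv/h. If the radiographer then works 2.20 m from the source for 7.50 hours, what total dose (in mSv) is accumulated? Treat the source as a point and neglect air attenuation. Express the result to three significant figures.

696 mSv

Using I₁d₁² = I₂d₂², rate at 2.20 m:
(0.651/2.20)² = 0.08756, so 1060 × 0.08756 = 92.81 mSv/h.
Dose = rate × time = 92.81 mSv/h × 7.500 h = 696.1 mSv.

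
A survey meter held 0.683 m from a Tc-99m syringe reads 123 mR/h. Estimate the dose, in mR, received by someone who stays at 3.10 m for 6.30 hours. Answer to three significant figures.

Since intensity falls as 1/r², rate at 3.10 m:
(0.683/3.10)² = 0.04854, so 123 × 0.04854 = 5.970 mR/h.
Dose = rate × time = 5.970 mR/h × 6.300 h = 37.61 mR.

37.6 mR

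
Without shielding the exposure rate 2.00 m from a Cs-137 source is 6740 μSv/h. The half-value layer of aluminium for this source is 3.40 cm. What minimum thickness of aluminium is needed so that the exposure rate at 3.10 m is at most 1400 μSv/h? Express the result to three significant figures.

At 3.10 m, distance alone gives 6740 × (2.00/3.10)² = 6740 × 0.4162 = 2805 μSv/h.
Further attenuation needed: 2805/1400 = 2.004.
n = log₂(2.004) = 1.003 half-value layers.
Thickness = 1.003 × 3.40 cm = 3.410 cm.

3.41 cm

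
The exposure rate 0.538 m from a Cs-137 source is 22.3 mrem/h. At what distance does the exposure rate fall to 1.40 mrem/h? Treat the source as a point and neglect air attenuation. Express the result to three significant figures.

By the inverse-square law, d₂ = d₁·√(I₁/I₂).
I₁/I₂ = 22.3/1.40 = 15.93, so d₂ = 0.538 × √15.93 = 2.147 m.

2.15 m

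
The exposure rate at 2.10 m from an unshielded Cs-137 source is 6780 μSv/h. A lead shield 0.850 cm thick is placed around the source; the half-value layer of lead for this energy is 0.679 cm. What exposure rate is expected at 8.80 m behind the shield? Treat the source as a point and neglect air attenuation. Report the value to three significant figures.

Distance alone: 6780 × (2.10/8.80)² = 6780 × 0.05695 = 386.1 μSv/h.
Shield: 0.850/0.679 = 1.252 half-value layers → attenuation 2^(−1.252) = 0.4199.
Combined: 386.1 × 0.4199 = 162.1 μSv/h.

162 μSv/h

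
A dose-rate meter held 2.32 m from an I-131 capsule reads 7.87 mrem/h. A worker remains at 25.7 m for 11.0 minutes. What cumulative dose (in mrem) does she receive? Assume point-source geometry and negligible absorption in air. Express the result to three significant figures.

0.0118 mrem

Since intensity falls as 1/r², rate at 25.7 m:
(2.32/25.7)² = 0.008149, so 7.87 × 0.008149 = 0.06413 mrem/h.
Dose = rate × time = 0.06413 mrem/h × 0.1833 h = 0.01176 mrem.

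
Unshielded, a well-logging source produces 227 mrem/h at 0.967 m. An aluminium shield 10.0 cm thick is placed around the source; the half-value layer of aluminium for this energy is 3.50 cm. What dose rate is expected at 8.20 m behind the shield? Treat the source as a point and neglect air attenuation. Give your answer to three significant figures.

0.436 mrem/h

Distance alone: (0.967/8.20)² = 0.01391, so 227 × 0.01391 = 3.158 mrem/h.
Shield: 10.0/3.50 = 2.857 half-value layers → attenuation 2^(−2.857) = 0.1380.
Combined: 3.158 × 0.1380 = 0.4358 mrem/h.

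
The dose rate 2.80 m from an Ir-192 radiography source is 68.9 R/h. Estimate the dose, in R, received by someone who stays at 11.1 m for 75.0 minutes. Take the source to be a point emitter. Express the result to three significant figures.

Applying the 1/r² law, rate at 11.1 m:
68.9 × (2.80/11.1)² = 68.9 × 0.06363 = 4.384 R/h.
Dose = rate × time = 4.384 R/h × 1.250 h = 5.480 R.

5.48 R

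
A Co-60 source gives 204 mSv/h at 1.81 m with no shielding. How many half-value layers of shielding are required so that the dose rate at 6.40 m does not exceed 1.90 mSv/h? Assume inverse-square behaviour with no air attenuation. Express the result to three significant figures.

3.10 half-value layers

At 6.40 m, distance alone gives (1.81/6.40)² = 0.07998, so 204 × 0.07998 = 16.32 mSv/h.
Further attenuation needed: 16.32/1.90 = 8.589.
n = log₂(8.589) = 3.102 half-value layers.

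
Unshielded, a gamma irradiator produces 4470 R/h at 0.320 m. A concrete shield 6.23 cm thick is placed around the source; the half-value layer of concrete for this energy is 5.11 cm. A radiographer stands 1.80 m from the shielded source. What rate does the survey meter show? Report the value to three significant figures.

Distance alone: 4470 × (0.320/1.80)² = 4470 × 0.03160 = 141.3 R/h.
Shield: 6.23/5.11 = 1.219 half-value layers → attenuation 2^(−1.219) = 0.4296.
Combined: 141.3 × 0.4296 = 60.70 R/h.

60.7 R/h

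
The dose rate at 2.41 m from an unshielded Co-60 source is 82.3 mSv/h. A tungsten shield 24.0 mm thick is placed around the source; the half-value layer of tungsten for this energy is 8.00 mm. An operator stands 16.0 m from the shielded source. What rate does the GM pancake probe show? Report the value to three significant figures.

Distance alone: (2.41/16.0)² = 0.02269, so 82.3 × 0.02269 = 1.867 mSv/h.
Shield: 24.0/8.00 = 3.000 half-value layers → attenuation 2^(−3.000) = 0.1250.
Combined: 1.867 × 0.1250 = 0.2334 mSv/h.

0.233 mSv/h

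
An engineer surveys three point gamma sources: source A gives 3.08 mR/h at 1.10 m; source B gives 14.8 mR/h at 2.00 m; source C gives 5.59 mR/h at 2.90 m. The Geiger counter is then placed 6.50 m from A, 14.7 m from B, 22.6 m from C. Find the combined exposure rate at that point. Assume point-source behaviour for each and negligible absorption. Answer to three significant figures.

0.454 mR/h

Each source contributes Iᵢ·(dᵢ/rᵢ)²; contributions add.
A: 3.08 × (1.10/6.50)² = 0.08821 mR/h
B: 14.8 × (2.00/14.7)² = 0.2740 mR/h
C: 5.59 × (2.90/22.6)² = 0.09204 mR/h
Total = 0.08821 + 0.2740 + 0.09204 = 0.4543 mR/h.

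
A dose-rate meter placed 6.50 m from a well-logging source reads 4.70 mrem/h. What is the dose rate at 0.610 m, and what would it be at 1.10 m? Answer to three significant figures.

534 mrem/h; 164 mrem/h

Using I₁d₁² = I₂d₂²,
At 0.610 m: (6.50/0.610)² = 113.5, so 4.70 × 113.5 = 533.5 mrem/h
At 1.10 m: 533.5 × (0.610/1.10)² = 533.5 × 0.3075 = 164.1 mrem/h.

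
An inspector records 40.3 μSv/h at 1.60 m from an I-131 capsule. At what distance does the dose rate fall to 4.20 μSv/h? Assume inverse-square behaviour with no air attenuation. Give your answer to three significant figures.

4.96 m

Intensity scales as (d₁/d₂)², so d₂ = d₁·√(I₁/I₂).
I₁/I₂ = 40.3/4.20 = 9.595, so d₂ = 1.60 × √9.595 = 4.956 m.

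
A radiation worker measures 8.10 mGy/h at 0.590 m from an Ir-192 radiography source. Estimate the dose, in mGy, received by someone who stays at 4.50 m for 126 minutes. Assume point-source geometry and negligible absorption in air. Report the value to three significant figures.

Since intensity falls as 1/r², rate at 4.50 m:
8.10 × (0.590/4.50)² = 8.10 × 0.01719 = 0.1392 mGy/h.
Dose = rate × time = 0.1392 mGy/h × 2.100 h = 0.2923 mGy.

0.292 mGy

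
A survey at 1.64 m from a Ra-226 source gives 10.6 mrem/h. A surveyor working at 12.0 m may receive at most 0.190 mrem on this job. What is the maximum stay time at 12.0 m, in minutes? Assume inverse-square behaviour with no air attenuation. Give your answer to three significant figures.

By the inverse-square law, rate at 12.0 m:
(1.64/12.0)² = 0.01868, so 10.6 × 0.01868 = 0.1980 mrem/h.
Stay time = 0.190 mrem ÷ 0.1980 mrem/h = 0.9596 h = 57.58 min.

57.6 min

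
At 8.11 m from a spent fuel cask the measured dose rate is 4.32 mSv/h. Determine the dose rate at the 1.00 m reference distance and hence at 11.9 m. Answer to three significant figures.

284 mSv/h; 2.01 mSv/h

By the inverse-square law,
At 1.00 m: 4.32 × (8.11/1.00)² = 4.32 × 65.77 = 284.1 mSv/h
At 11.9 m: (1.00/11.9)² = 0.007062, so 284.1 × 0.007062 = 2.006 mSv/h.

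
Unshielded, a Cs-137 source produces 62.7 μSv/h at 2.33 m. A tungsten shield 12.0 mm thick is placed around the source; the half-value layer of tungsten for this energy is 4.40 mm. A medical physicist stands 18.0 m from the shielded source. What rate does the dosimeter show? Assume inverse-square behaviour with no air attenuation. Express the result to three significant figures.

Distance alone: (2.33/18.0)² = 0.01676, so 62.7 × 0.01676 = 1.051 μSv/h.
Shield: 12.0/4.40 = 2.727 half-value layers → attenuation 2^(−2.727) = 0.1510.
Combined: 1.051 × 0.1510 = 0.1587 μSv/h.

0.159 μSv/h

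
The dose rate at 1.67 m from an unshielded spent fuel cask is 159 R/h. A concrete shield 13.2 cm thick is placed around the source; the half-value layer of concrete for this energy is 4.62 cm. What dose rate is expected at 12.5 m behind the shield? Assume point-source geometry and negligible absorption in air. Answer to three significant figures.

Distance alone: (1.67/12.5)² = 0.01785, so 159 × 0.01785 = 2.838 R/h.
Shield: 13.2/4.62 = 2.857 half-value layers → attenuation 2^(−2.857) = 0.1380.
Combined: 2.838 × 0.1380 = 0.3916 R/h.

0.392 R/h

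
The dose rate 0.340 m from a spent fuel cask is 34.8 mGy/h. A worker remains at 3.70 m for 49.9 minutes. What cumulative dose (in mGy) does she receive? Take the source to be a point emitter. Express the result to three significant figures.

0.244 mGy

By the inverse-square law, rate at 3.70 m:
34.8 × (0.340/3.70)² = 34.8 × 0.008444 = 0.2939 mGy/h.
Dose = rate × time = 0.2939 mGy/h × 0.8317 h = 0.2444 mGy.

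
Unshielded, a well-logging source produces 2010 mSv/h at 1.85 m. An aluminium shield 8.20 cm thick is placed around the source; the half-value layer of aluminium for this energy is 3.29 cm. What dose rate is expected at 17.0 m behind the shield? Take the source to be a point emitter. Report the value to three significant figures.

Distance alone: (1.85/17.0)² = 0.01184, so 2010 × 0.01184 = 23.80 mSv/h.
Shield: 8.20/3.29 = 2.492 half-value layers → attenuation 2^(−2.492) = 0.1778.
Combined: 23.80 × 0.1778 = 4.232 mSv/h.

4.23 mSv/h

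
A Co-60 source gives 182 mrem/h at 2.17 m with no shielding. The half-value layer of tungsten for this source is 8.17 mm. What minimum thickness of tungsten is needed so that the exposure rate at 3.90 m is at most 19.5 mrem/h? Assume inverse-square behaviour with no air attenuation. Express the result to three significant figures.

At 3.90 m, distance alone gives (2.17/3.90)² = 0.3096, so 182 × 0.3096 = 56.35 mrem/h.
Further attenuation needed: 56.35/19.5 = 2.890.
n = log₂(2.890) = 1.531 half-value layers.
Thickness = 1.531 × 8.17 mm = 12.51 mm.

12.5 mm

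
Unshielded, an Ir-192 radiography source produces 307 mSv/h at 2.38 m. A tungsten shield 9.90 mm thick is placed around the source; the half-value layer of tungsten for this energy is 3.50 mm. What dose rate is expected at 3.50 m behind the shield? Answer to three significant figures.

20.0 mSv/h

Distance alone: 307 × (2.38/3.50)² = 307 × 0.4624 = 142.0 mSv/h.
Shield: 9.90/3.50 = 2.829 half-value layers → attenuation 2^(−2.829) = 0.1407.
Combined: 142.0 × 0.1407 = 19.98 mSv/h.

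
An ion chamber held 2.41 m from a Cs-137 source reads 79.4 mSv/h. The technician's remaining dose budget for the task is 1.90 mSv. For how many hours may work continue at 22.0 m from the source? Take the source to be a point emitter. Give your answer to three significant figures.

1.99 h

By the inverse-square law, rate at 22.0 m:
(2.41/22.0)² = 0.01200, so 79.4 × 0.01200 = 0.9528 mSv/h.
Stay time = 1.90 mSv ÷ 0.9528 mSv/h = 1.994 h.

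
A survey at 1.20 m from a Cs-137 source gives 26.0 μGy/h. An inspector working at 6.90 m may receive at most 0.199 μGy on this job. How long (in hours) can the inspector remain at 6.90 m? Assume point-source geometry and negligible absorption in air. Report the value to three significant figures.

By the inverse-square law, rate at 6.90 m:
26.0 × (1.20/6.90)² = 26.0 × 0.03025 = 0.7865 μGy/h.
Stay time = 0.199 μGy ÷ 0.7865 μGy/h = 0.2530 h.

0.253 h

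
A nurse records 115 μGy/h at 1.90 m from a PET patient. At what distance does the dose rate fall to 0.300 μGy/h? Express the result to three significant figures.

Applying the 1/r² law, d₂ = d₁·√(I₁/I₂).
I₁/I₂ = 115/0.300 = 383.3, so d₂ = 1.90 × √383.3 = 37.20 m.

37.2 m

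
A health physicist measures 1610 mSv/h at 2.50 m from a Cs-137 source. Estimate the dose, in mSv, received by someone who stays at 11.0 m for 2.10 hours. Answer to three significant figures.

Using I₁d₁² = I₂d₂², rate at 11.0 m:
(2.50/11.0)² = 0.05165, so 1610 × 0.05165 = 83.16 mSv/h.
Dose = rate × time = 83.16 mSv/h × 2.100 h = 174.6 mSv.

175 mSv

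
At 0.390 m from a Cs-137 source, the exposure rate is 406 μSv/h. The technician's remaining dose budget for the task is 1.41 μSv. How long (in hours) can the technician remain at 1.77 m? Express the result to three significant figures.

Intensity scales as (d₁/d₂)², so rate at 1.77 m:
406 × (0.390/1.77)² = 406 × 0.04855 = 19.71 μSv/h.
Stay time = 1.41 μSv ÷ 19.71 μSv/h = 0.07154 h.

0.0715 h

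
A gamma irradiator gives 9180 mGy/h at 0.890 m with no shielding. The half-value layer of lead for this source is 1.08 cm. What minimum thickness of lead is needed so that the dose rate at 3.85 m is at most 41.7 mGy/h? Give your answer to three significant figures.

At 3.85 m, distance alone gives (0.890/3.85)² = 0.05344, so 9180 × 0.05344 = 490.6 mGy/h.
Further attenuation needed: 490.6/41.7 = 11.76.
n = log₂(11.76) = 3.556 half-value layers.
Thickness = 3.556 × 1.08 cm = 3.840 cm.

3.84 cm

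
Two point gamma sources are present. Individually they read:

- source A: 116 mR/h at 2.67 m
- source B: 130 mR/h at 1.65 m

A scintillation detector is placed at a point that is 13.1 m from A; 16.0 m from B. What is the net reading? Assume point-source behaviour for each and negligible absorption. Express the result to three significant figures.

6.20 mR/h

Each source contributes Iᵢ·(dᵢ/rᵢ)²; contributions add.
A: 116 × (2.67/13.1)² = 4.819 mR/h
B: 130 × (1.65/16.0)² = 1.383 mR/h
Total = 4.819 + 1.383 = 6.202 mR/h.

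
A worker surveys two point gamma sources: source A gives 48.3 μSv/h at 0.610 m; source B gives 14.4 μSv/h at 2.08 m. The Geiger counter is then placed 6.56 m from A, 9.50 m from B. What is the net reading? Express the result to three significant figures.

1.11 μSv/h

Each source contributes Iᵢ·(dᵢ/rᵢ)²; contributions add.
A: 48.3 × (0.610/6.56)² = 0.4176 μSv/h
B: 14.4 × (2.08/9.50)² = 0.6903 μSv/h
Total = 0.4176 + 0.6903 = 1.108 μSv/h.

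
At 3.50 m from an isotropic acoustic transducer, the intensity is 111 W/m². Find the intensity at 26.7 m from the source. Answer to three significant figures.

By the inverse-square law, the rate at 26.7 m is
(3.50/26.7)² = 0.01718, so 111 × 0.01718 = 1.907 W/m².

1.91 W/m²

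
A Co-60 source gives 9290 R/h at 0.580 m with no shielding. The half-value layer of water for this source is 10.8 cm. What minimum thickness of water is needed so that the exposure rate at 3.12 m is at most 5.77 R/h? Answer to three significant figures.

At 3.12 m, distance alone gives (0.580/3.12)² = 0.03456, so 9290 × 0.03456 = 321.1 R/h.
Further attenuation needed: 321.1/5.77 = 55.65.
n = log₂(55.65) = 5.798 half-value layers.
Thickness = 5.798 × 10.8 cm = 62.62 cm.

62.6 cm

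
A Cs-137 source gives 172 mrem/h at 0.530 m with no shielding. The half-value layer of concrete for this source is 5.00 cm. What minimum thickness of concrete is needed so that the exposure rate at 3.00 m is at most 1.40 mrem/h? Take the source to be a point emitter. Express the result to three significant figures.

At 3.00 m, distance alone gives 172 × (0.530/3.00)² = 172 × 0.03121 = 5.368 mrem/h.
Further attenuation needed: 5.368/1.40 = 3.834.
n = log₂(3.834) = 1.939 half-value layers.
Thickness = 1.939 × 5.00 cm = 9.695 cm.

9.70 cm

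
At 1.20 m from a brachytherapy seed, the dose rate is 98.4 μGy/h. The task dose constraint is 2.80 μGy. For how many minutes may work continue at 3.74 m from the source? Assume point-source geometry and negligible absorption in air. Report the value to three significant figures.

By the inverse-square law, rate at 3.74 m:
(1.20/3.74)² = 0.1029, so 98.4 × 0.1029 = 10.13 μGy/h.
Stay time = 2.80 μGy ÷ 10.13 μGy/h = 0.2764 h = 16.58 min.

16.6 min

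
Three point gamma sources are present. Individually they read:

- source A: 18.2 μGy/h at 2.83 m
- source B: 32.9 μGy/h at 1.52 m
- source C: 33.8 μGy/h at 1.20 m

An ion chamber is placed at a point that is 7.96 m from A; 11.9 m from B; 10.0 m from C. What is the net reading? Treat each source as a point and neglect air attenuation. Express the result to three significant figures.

Each source contributes Iᵢ·(dᵢ/rᵢ)²; contributions add.
A: 18.2 × (2.83/7.96)² = 2.300 μGy/h
B: 32.9 × (1.52/11.9)² = 0.5368 μGy/h
C: 33.8 × (1.20/10.0)² = 0.4867 μGy/h
Total = 2.300 + 0.5368 + 0.4867 = 3.324 μGy/h.

3.32 μGy/h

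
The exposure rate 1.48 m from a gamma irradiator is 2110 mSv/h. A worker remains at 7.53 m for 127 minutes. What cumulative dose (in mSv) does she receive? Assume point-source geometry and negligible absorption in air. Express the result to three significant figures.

173 mSv

Using I₁d₁² = I₂d₂², rate at 7.53 m:
(1.48/7.53)² = 0.03863, so 2110 × 0.03863 = 81.51 mSv/h.
Dose = rate × time = 81.51 mSv/h × 2.117 h = 172.6 mSv.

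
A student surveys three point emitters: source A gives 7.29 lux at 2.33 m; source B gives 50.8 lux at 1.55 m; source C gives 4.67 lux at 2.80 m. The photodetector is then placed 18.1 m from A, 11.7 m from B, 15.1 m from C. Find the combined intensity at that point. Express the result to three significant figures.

By superposition, sum each source's inverse-square contribution:
A: 7.29 × (2.33/18.1)² = 0.1208 lux
B: 50.8 × (1.55/11.7)² = 0.8916 lux
C: 4.67 × (2.80/15.1)² = 0.1606 lux
Total = 0.1208 + 0.8916 + 0.1606 = 1.173 lux.

1.17 lux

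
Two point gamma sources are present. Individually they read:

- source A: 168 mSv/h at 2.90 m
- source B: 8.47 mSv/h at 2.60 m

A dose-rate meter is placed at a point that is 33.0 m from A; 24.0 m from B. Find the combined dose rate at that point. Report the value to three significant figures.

By superposition, sum each source's inverse-square contribution:
A: 168 × (2.90/33.0)² = 1.297 mSv/h
B: 8.47 × (2.60/24.0)² = 0.09940 mSv/h
Total = 1.297 + 0.09940 = 1.396 mSv/h.

1.40 mSv/h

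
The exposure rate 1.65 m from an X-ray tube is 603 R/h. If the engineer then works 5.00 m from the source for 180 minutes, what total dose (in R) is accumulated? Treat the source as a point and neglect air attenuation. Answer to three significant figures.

197 R

Applying the 1/r² law, rate at 5.00 m:
603 × (1.65/5.00)² = 603 × 0.1089 = 65.67 R/h.
Dose = rate × time = 65.67 R/h × 3.000 h = 197.0 R.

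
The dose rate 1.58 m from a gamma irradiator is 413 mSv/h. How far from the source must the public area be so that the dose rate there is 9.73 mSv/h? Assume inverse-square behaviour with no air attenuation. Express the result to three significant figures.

10.3 m

By the inverse-square law, d₂ = d₁·√(I₁/I₂).
I₁/I₂ = 413/9.73 = 42.45, so d₂ = 1.58 × √42.45 = 10.29 m.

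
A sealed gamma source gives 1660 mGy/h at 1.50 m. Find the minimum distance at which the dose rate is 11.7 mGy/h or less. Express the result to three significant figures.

17.9 m

Since intensity falls as 1/r², d₂ = d₁·√(I₁/I₂).
I₁/I₂ = 1660/11.7 = 141.9, so d₂ = 1.50 × √141.9 = 17.87 m.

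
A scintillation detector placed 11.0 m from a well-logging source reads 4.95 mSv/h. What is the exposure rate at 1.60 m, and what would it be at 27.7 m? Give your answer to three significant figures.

Using I₁d₁² = I₂d₂²,
At 1.60 m: 4.95 × (11.0/1.60)² = 4.95 × 47.27 = 234.0 mSv/h
At 27.7 m: (1.60/27.7)² = 0.003336, so 234.0 × 0.003336 = 0.7806 mSv/h.

234 mSv/h; 0.781 mSv/h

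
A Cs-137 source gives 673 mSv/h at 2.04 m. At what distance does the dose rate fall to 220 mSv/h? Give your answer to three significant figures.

3.57 m

Since intensity falls as 1/r², d₂ = d₁·√(I₁/I₂).
I₁/I₂ = 673/220 = 3.059, so d₂ = 2.04 × √3.059 = 3.568 m.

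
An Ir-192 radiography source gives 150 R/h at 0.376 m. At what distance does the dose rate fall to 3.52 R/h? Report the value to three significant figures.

Since intensity falls as 1/r², d₂ = d₁·√(I₁/I₂).
I₁/I₂ = 150/3.52 = 42.61, so d₂ = 0.376 × √42.61 = 2.454 m.

2.45 m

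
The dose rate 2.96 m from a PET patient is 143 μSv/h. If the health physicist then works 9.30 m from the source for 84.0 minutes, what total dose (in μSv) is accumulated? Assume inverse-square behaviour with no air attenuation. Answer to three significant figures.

20.3 μSv

Using I₁d₁² = I₂d₂², rate at 9.30 m:
143 × (2.96/9.30)² = 143 × 0.1013 = 14.49 μSv/h.
Dose = rate × time = 14.49 μSv/h × 1.400 h = 20.29 μSv.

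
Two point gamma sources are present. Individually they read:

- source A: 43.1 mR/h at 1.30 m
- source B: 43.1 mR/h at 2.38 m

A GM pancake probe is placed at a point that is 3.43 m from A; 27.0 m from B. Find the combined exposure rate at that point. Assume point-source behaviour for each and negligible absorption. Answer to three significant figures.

6.53 mR/h

By superposition, sum each source's inverse-square contribution:
A: 43.1 × (1.30/3.43)² = 6.191 mR/h
B: 43.1 × (2.38/27.0)² = 0.3349 mR/h
Total = 6.191 + 0.3349 = 6.526 mR/h.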